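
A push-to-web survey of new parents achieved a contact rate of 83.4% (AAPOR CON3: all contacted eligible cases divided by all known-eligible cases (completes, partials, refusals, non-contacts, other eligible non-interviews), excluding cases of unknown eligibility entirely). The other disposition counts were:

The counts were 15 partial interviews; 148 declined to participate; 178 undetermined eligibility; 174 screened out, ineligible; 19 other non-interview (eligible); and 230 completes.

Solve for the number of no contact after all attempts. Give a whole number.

82

Top → 230 + 15 + 148 + 19 = 412
CON3 = 412 / D = 0.834
D = 412 / 0.834 = 494.0
Remaining denominator categories sum to 412
no contact after all attempts = 494.0 − 412 ≈ 82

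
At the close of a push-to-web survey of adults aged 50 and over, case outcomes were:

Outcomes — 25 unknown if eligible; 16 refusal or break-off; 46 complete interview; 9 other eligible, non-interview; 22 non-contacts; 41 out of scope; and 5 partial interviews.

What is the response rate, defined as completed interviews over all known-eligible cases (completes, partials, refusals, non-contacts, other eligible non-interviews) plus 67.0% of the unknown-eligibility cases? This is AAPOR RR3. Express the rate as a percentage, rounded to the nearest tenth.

40.1%

Numerator: 46
Known eligible: 46 + 5 + 16 + 22 + 9 = 98
Eligible share of unknowns: 0.6700 × 25 = 16.75
Base: 98 + 16.75 = 114.75
RR3 = 46 / 114.75 = 0.4009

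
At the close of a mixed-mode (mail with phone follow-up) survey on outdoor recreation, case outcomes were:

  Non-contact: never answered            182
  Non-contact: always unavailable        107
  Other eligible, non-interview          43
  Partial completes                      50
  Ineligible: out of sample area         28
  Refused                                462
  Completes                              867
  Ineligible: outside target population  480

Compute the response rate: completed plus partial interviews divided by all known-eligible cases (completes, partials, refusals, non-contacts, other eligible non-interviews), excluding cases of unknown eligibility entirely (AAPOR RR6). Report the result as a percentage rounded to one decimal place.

53.6%

Non-contacts = 182 + 107 = 289
Screened out, ineligible = 480 + 28 = 508
Numerator → 867 + 50 = 917
Denom → 867 + 50 + 462 + 289 + 43 = 1711
RR6 = 917 / 1711 = 0.5359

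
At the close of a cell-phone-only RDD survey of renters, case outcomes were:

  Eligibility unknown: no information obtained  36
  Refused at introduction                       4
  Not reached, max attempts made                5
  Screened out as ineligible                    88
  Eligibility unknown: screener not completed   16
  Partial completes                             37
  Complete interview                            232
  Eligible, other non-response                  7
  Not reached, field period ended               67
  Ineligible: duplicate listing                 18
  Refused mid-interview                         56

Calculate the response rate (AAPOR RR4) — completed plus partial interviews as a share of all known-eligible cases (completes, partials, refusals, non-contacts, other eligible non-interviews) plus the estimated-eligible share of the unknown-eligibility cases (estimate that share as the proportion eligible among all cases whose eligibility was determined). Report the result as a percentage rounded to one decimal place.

Declined to participate = 4 + 56 = 60
Never reached = 67 + 5 = 72
Unknown eligibility = 16 + 36 = 52
Ineligible = 88 + 18 = 106
Numerator = 232 + 37 = 269
Determined eligible = 232 + 37 + 60 + 72 + 7 = 408
e = 408 / (408 + 106) = 408 / 514 = 0.7938
Estimated eligible among unknowns = 0.7938 × 52 = 41.28
Base = 408 + 41.28 = 449.28
RR4 = 269 / 449.28 = 0.5987

59.9%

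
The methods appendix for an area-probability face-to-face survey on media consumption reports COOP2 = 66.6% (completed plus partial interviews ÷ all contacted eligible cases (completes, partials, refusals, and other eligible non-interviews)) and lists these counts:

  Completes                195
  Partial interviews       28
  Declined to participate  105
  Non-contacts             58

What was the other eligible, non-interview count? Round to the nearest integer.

7

Top = 195 + 28 = 223
COOP2 = 223 / D = 0.666
D = 223 / 0.666 = 334.8
Rest of base = 328
other eligible, non-interview = 334.8 − 328 ≈ 7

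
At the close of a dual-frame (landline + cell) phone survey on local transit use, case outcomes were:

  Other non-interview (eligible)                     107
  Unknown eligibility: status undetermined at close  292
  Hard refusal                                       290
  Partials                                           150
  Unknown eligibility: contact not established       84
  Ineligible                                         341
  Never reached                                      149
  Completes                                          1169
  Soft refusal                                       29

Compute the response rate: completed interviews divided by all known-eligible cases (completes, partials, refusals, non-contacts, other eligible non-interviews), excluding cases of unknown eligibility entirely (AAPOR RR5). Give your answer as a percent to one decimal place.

Refused = 290 + 29 = 319
Undetermined eligibility = 84 + 292 = 376
Num = 1169
Denominator = 1169 + 150 + 319 + 149 + 107 = 1894
RR5 = 1169 / 1894 = 0.6172

61.7%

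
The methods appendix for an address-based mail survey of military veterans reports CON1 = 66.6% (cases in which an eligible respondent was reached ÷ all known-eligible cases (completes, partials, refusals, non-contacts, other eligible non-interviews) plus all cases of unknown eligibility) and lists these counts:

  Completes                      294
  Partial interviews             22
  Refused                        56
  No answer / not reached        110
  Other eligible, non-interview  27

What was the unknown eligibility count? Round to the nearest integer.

Numerator = 294 + 22 + 56 + 27 = 399
CON1 = 399 / D = 0.666
D = 399 / 0.666 = 599.1
Other denominator terms total 509
unknown eligibility = 599.1 − 509 ≈ 90

90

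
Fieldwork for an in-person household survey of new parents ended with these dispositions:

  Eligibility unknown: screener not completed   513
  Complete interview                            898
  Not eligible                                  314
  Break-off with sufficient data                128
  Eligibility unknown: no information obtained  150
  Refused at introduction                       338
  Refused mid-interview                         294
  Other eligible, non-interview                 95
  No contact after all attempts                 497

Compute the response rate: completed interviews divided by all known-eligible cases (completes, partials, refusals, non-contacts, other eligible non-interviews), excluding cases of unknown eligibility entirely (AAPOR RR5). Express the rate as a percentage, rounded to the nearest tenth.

39.9%

Declined to participate = 338 + 294 = 632
Undetermined eligibility = 513 + 150 = 663
Numerator → 898
Denom → 898 + 128 + 632 + 497 + 95 = 2250
RR5 = 898 / 2250 = 0.3991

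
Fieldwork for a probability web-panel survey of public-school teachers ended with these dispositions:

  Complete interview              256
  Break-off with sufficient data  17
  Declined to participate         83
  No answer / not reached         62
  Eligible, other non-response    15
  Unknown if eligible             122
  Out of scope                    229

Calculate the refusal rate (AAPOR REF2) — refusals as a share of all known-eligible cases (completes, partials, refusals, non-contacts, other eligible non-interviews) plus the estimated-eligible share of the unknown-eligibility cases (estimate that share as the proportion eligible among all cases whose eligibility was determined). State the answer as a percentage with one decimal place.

16.2%

Numerator → 83
Eligible (known) → 256 + 17 + 83 + 62 + 15 = 433
e = 433 / (433 + 229) = 433 / 662 = 0.6541
Eligible share of unknowns → 0.6541 × 122 = 79.80
Denominator → 433 + 79.80 = 512.80
REF2 = 83 / 512.80 = 0.1619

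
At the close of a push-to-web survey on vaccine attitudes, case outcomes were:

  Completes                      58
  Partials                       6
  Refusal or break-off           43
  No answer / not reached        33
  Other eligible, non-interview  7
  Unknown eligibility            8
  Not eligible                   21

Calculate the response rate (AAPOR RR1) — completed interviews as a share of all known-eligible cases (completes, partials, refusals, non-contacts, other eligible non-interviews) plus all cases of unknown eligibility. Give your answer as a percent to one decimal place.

37.4%

Num → 58
Base → 58 + 6 + 43 + 33 + 7 + 8 = 155
RR1 = 58 / 155 = 0.3742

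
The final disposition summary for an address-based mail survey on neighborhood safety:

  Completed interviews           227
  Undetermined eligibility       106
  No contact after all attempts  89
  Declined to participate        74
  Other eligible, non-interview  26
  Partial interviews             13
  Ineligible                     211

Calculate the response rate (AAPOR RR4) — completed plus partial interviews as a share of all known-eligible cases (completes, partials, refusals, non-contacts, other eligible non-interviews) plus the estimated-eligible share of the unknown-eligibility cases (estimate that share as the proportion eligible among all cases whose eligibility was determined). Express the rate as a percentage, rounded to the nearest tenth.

Num = 227 + 13 = 240
Eligible (known) = 227 + 13 + 74 + 89 + 26 = 429
e = 429 / (429 + 211) = 429 / 640 = 0.6703
Eligible share of unknowns = 0.6703 × 106 = 71.05
Base = 429 + 71.05 = 500.05
RR4 = 240 / 500.05 = 0.4800

48.0%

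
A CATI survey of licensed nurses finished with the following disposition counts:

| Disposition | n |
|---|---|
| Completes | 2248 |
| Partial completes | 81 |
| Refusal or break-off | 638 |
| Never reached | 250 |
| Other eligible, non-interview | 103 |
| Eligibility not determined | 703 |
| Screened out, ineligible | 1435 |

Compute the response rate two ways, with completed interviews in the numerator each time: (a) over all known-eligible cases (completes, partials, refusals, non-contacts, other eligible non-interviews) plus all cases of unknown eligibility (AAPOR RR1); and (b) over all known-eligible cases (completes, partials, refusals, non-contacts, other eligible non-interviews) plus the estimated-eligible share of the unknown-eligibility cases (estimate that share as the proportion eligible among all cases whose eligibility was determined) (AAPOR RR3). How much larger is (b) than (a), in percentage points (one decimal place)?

3.1

Top → 2248
Denom → 2248 + 81 + 638 + 250 + 103 + 703 = 4023
RR1 = 2248 / 4023 = 0.5588
Determined eligible → 2248 + 81 + 638 + 250 + 103 = 3320
e = 3320 / (3320 + 1435) = 3320 / 4755 = 0.6982
e × U → 0.6982 × 703 = 490.83
Denom → 3320 + 490.83 = 3810.83
RR3 = 2248 / 3810.83 = 0.5899
Difference = 58.99 − 55.88 = 3.11 percentage points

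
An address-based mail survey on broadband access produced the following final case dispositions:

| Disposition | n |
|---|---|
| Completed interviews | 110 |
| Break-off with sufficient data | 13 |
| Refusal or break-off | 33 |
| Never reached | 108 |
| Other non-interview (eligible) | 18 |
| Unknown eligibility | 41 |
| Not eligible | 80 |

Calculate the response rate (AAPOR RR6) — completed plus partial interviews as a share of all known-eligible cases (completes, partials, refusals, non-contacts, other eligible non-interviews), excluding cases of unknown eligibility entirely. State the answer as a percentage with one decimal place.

43.6%

Num → 110 + 13 = 123
Denominator → 110 + 13 + 33 + 108 + 18 = 282
RR6 = 123 / 282 = 0.4362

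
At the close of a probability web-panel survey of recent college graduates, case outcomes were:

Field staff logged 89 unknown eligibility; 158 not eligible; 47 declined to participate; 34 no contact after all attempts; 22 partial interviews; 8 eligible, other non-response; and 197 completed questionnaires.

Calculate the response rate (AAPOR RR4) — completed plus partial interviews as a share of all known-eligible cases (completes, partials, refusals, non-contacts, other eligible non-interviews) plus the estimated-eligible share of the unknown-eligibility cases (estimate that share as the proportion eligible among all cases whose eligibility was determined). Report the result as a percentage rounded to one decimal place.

Numerator: 197 + 22 = 219
Known eligible: 197 + 22 + 47 + 34 + 8 = 308
e = 308 / (308 + 158) = 308 / 466 = 0.6609
e × U: 0.6609 × 89 = 58.82
Denom: 308 + 58.82 = 366.82
RR4 = 219 / 366.82 = 0.5970

59.7%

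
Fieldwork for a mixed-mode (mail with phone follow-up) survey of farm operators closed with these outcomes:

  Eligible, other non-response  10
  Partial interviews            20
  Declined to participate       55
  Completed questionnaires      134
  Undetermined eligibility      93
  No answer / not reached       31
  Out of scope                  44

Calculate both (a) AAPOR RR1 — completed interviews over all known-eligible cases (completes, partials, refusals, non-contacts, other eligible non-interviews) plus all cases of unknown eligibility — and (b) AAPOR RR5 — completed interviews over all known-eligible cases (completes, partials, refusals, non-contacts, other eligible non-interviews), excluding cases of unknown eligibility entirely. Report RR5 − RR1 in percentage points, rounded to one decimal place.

14.5

Numerator → 134
Denom → 134 + 20 + 55 + 31 + 10 + 93 = 343
RR1 = 134 / 343 = 0.3907
Denom → 134 + 20 + 55 + 31 + 10 = 250
RR5 = 134 / 250 = 0.5360
Difference = 53.60 − 39.07 = 14.53 percentage points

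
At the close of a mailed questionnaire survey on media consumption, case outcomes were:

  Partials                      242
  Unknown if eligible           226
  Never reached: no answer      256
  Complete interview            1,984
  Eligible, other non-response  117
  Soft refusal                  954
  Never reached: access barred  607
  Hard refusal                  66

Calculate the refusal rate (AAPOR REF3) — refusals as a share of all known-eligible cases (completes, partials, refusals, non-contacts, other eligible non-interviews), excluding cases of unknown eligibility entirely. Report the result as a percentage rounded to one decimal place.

24.1%

Refused = 66 + 954 = 1020
Never reached = 256 + 607 = 863
Numerator = 1020
Base = 1984 + 242 + 1020 + 863 + 117 = 4226
REF3 = 1020 / 4226 = 0.2414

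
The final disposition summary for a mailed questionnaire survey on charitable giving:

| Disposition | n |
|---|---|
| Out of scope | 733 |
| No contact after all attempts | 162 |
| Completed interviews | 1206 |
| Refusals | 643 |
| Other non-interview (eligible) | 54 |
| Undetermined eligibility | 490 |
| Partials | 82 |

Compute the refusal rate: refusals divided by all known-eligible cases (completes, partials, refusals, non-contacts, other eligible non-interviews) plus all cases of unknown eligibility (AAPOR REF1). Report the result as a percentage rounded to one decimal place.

24.4%

Num: 643
Denom: 1206 + 82 + 643 + 162 + 54 + 490 = 2637
REF1 = 643 / 2637 = 0.2438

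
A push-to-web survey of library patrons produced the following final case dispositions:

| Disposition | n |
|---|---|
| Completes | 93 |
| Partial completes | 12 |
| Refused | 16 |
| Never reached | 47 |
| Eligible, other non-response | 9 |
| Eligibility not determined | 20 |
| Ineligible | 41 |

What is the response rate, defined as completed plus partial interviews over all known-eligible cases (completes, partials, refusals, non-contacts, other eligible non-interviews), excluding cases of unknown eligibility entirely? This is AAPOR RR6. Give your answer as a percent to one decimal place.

59.3%

Top: 93 + 12 = 105
Base: 93 + 12 + 16 + 47 + 9 = 177
RR6 = 105 / 177 = 0.5932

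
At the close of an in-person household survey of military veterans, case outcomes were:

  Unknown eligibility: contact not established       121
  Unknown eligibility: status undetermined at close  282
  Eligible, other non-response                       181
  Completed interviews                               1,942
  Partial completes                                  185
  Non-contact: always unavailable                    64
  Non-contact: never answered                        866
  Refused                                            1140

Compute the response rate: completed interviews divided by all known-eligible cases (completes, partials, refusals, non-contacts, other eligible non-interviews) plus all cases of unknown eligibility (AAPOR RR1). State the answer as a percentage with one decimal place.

40.6%

Non-contacts = 866 + 64 = 930
Undetermined eligibility = 121 + 282 = 403
Num → 1942
Base → 1942 + 185 + 1140 + 930 + 181 + 403 = 4781
RR1 = 1942 / 4781 = 0.4062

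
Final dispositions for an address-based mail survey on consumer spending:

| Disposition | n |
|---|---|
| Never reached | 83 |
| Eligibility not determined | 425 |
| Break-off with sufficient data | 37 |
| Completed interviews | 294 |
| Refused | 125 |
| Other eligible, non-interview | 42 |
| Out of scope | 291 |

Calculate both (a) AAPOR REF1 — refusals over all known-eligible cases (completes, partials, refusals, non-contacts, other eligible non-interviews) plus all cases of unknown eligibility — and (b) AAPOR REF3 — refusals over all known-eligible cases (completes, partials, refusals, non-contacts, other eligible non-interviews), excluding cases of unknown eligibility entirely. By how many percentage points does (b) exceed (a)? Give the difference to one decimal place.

Num → 125
Denom → 294 + 37 + 125 + 83 + 42 + 425 = 1006
REF1 = 125 / 1006 = 0.1243
Denom → 294 + 37 + 125 + 83 + 42 = 581
REF3 = 125 / 581 = 0.2151
Difference = 21.51 − 12.43 = 9.08 percentage points

9.1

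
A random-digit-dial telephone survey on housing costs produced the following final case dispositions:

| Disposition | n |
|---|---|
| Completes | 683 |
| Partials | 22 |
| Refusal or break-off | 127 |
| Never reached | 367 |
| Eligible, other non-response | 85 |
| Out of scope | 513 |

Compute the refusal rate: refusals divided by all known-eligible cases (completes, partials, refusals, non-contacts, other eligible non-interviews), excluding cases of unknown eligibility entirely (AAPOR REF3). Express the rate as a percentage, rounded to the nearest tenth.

9.9%

Numerator → 127
Denominator → 683 + 22 + 127 + 367 + 85 = 1284
REF3 = 127 / 1284 = 0.0989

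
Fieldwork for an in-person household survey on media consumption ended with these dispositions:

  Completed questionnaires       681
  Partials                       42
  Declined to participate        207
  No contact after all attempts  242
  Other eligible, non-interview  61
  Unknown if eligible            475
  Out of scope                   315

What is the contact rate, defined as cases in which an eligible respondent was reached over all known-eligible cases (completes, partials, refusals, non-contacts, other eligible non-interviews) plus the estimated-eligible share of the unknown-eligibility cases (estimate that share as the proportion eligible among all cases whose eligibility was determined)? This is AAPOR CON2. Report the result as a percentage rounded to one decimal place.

Top → 681 + 42 + 207 + 61 = 991
Known eligible → 681 + 42 + 207 + 242 + 61 = 1233
e = 1233 / (1233 + 315) = 1233 / 1548 = 0.7965
e × U → 0.7965 × 475 = 378.34
Base → 1233 + 378.34 = 1611.34
CON2 = 991 / 1611.34 = 0.6150

61.5%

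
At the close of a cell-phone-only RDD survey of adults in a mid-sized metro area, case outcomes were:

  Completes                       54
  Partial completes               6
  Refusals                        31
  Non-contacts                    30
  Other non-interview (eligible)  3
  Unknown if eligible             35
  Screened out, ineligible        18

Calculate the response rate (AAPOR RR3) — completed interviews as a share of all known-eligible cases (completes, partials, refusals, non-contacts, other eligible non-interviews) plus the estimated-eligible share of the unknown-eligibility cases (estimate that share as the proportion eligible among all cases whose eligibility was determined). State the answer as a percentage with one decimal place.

34.9%

Top = 54
Eligible (known) = 54 + 6 + 31 + 30 + 3 = 124
e = 124 / (124 + 18) = 124 / 142 = 0.8732
Estimated eligible among unknowns = 0.8732 × 35 = 30.56
Denominator = 124 + 30.56 = 154.56
RR3 = 54 / 154.56 = 0.3494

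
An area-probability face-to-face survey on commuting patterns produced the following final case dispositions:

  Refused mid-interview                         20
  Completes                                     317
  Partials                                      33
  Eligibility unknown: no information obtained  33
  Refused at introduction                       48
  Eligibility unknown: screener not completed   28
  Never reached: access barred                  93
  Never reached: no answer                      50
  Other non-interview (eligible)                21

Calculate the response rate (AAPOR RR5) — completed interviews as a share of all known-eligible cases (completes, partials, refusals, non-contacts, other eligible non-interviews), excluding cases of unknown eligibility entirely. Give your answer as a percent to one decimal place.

Refusals = 48 + 20 = 68
Never reached = 50 + 93 = 143
Eligibility not determined = 28 + 33 = 61
Num = 317
Denominator = 317 + 33 + 68 + 143 + 21 = 582
RR5 = 317 / 582 = 0.5447

54.5%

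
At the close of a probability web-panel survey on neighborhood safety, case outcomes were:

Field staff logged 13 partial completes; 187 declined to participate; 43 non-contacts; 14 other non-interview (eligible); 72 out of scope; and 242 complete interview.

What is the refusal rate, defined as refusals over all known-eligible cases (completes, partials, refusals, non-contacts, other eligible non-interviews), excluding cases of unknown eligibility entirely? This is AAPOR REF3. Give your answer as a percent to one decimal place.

Num = 187
Denom = 242 + 13 + 187 + 43 + 14 = 499
REF3 = 187 / 499 = 0.3747

37.5%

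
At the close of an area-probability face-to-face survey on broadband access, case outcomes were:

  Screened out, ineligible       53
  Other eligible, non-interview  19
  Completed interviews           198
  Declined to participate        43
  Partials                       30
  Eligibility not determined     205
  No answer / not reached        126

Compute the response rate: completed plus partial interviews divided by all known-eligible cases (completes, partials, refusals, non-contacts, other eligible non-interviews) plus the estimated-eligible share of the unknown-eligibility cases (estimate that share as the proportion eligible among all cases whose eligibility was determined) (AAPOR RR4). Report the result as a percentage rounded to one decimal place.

Numerator = 198 + 30 = 228
Determined eligible = 198 + 30 + 43 + 126 + 19 = 416
e = 416 / (416 + 53) = 416 / 469 = 0.8870
Eligible share of unknowns = 0.8870 × 205 = 181.84
Denom = 416 + 181.84 = 597.84
RR4 = 228 / 597.84 = 0.3814

38.1%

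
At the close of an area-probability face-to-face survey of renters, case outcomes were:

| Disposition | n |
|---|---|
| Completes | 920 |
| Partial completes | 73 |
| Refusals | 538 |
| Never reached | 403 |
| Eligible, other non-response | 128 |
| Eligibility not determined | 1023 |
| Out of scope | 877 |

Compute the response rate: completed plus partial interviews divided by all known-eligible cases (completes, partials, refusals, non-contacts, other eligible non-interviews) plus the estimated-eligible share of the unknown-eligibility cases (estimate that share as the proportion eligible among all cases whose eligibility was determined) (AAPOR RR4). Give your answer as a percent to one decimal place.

Top: 920 + 73 = 993
Determined eligible: 920 + 73 + 538 + 403 + 128 = 2062
e = 2062 / (2062 + 877) = 2062 / 2939 = 0.7016
Estimated eligible among unknowns: 0.7016 × 1023 = 717.74
Base: 2062 + 717.74 = 2779.74
RR4 = 993 / 2779.74 = 0.3572

35.7%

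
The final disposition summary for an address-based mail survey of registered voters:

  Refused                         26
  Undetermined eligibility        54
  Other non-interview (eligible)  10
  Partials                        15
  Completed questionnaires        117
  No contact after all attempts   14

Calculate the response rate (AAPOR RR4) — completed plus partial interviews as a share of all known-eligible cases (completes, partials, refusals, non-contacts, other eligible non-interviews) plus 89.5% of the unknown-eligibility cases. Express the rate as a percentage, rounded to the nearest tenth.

Top → 117 + 15 = 132
Determined eligible → 117 + 15 + 26 + 14 + 10 = 182
Estimated eligible among unknowns → 0.8950 × 54 = 48.33
Base → 182 + 48.33 = 230.33
RR4 = 132 / 230.33 = 0.5731

57.3%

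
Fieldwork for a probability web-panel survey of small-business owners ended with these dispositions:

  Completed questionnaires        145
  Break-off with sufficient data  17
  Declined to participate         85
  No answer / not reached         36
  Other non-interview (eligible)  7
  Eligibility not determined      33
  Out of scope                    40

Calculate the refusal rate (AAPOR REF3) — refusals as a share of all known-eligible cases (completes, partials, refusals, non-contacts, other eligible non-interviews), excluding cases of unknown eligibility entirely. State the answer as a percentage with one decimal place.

Num = 85
Base = 145 + 17 + 85 + 36 + 7 = 290
REF3 = 85 / 290 = 0.2931

29.3%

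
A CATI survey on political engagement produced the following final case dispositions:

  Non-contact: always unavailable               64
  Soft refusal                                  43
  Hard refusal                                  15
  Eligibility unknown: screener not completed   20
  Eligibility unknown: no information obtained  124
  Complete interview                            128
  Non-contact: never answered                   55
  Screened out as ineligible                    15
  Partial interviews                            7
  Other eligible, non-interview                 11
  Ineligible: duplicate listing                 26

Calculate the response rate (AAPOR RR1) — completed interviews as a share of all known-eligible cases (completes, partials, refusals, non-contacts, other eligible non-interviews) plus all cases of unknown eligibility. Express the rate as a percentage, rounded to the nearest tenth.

27.4%

Refusal or break-off = 15 + 43 = 58
No contact after all attempts = 55 + 64 = 119
Unknown eligibility = 20 + 124 = 144
Not eligible = 15 + 26 = 41
Num: 128
Denominator: 128 + 7 + 58 + 119 + 11 + 144 = 467
RR1 = 128 / 467 = 0.2741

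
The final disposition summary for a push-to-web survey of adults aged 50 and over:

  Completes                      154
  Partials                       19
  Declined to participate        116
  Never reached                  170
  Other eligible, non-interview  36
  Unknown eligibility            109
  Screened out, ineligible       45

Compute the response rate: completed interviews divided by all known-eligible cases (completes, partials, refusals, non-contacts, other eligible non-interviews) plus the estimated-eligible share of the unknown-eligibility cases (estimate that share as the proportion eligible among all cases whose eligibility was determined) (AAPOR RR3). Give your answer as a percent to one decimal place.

Num → 154
Known eligible → 154 + 19 + 116 + 170 + 36 = 495
e = 495 / (495 + 45) = 495 / 540 = 0.9167
Eligible share of unknowns → 0.9167 × 109 = 99.92
Denominator → 495 + 99.92 = 594.92
RR3 = 154 / 594.92 = 0.2589

25.9%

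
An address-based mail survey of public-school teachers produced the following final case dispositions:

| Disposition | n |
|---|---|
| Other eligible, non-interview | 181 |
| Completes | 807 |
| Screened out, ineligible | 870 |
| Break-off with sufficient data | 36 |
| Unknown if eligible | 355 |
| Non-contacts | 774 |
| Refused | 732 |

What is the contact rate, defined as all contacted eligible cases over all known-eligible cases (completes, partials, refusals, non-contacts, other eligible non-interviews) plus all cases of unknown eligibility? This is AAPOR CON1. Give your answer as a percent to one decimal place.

60.9%

Top → 807 + 36 + 732 + 181 = 1756
Denominator → 807 + 36 + 732 + 774 + 181 + 355 = 2885
CON1 = 1756 / 2885 = 0.6087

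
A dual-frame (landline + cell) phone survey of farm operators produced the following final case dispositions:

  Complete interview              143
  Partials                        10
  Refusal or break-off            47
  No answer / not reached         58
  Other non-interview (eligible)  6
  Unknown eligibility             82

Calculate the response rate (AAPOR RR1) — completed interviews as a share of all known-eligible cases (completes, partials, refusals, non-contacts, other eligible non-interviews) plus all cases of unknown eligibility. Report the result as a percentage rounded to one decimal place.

41.3%

Top → 143
Denominator → 143 + 10 + 47 + 58 + 6 + 82 = 346
RR1 = 143 / 346 = 0.4133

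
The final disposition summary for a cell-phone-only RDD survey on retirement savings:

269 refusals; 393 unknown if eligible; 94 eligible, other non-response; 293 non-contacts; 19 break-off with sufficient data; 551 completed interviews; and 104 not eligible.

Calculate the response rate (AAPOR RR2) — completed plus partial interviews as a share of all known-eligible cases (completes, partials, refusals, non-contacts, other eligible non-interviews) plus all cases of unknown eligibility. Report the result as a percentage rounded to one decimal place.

35.2%

Num: 551 + 19 = 570
Denominator: 551 + 19 + 269 + 293 + 94 + 393 = 1619
RR2 = 570 / 1619 = 0.3521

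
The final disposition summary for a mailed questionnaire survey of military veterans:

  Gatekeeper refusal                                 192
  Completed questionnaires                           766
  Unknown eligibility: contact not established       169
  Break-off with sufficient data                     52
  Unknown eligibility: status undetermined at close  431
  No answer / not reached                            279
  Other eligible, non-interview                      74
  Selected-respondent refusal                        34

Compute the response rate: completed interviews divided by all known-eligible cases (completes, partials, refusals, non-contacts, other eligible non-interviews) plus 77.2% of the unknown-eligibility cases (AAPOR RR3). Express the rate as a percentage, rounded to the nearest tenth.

41.2%

Refused = 192 + 34 = 226
Eligibility not determined = 169 + 431 = 600
Top = 766
Eligible (known) = 766 + 52 + 226 + 279 + 74 = 1397
Estimated eligible among unknowns = 0.7720 × 600 = 463.20
Denom = 1397 + 463.20 = 1860.20
RR3 = 766 / 1860.20 = 0.4118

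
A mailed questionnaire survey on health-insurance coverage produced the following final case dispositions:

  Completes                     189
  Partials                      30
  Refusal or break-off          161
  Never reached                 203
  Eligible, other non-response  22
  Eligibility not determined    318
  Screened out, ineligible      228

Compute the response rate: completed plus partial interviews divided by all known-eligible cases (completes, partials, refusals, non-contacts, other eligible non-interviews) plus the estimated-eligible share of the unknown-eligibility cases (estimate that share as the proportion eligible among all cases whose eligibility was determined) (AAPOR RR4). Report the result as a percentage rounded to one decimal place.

26.2%

Num → 189 + 30 = 219
Determined eligible → 189 + 30 + 161 + 203 + 22 = 605
e = 605 / (605 + 228) = 605 / 833 = 0.7263
Eligible share of unknowns → 0.7263 × 318 = 230.96
Denominator → 605 + 230.96 = 835.96
RR4 = 219 / 835.96 = 0.2620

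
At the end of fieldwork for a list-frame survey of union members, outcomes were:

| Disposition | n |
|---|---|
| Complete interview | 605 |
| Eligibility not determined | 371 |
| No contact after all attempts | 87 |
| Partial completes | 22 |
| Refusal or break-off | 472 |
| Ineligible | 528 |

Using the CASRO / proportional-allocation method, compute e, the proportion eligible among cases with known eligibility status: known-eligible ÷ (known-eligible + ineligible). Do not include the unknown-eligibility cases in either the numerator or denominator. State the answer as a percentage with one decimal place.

69.2%

Known eligible → 605 + 22 + 472 + 87 = 1186
e = 1186 / (1186 + 528) = 1186 / 1714 = 0.6919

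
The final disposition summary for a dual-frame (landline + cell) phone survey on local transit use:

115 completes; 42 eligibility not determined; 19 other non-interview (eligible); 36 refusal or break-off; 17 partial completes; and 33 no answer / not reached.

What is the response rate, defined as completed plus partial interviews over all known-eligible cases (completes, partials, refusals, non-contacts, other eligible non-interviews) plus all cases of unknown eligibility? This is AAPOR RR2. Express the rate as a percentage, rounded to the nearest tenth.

50.4%

Top = 115 + 17 = 132
Denominator = 115 + 17 + 36 + 33 + 19 + 42 = 262
RR2 = 132 / 262 = 0.5038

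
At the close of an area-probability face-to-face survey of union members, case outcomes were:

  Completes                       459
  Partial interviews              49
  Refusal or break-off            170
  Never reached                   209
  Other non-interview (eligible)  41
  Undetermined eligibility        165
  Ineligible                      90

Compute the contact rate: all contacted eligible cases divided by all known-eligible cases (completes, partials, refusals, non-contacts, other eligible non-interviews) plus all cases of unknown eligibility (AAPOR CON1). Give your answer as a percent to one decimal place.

65.8%

Top → 459 + 49 + 170 + 41 = 719
Denom → 459 + 49 + 170 + 209 + 41 + 165 = 1093
CON1 = 719 / 1093 = 0.6578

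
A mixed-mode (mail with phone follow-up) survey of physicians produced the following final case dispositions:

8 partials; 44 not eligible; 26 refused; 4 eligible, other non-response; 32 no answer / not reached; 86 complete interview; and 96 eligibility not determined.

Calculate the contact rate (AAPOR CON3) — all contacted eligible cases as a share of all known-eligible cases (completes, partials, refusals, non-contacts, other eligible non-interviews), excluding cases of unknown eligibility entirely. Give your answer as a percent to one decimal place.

79.5%

Top → 86 + 8 + 26 + 4 = 124
Base → 86 + 8 + 26 + 32 + 4 = 156
CON3 = 124 / 156 = 0.7949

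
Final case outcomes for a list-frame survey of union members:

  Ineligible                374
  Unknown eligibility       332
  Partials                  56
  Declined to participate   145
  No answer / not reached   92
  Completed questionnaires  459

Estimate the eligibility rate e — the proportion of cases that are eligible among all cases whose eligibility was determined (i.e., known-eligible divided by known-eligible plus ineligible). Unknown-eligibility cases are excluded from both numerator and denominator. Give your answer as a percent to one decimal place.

Determined eligible → 459 + 56 + 145 + 92 = 752
e = 752 / (752 + 374) = 752 / 1126 = 0.6679

66.8%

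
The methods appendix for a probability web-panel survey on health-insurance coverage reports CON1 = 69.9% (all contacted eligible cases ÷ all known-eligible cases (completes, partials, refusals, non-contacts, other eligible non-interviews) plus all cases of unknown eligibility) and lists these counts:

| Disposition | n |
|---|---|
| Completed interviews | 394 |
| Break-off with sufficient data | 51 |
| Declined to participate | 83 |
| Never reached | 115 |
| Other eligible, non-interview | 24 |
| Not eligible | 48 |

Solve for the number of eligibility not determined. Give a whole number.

Numerator = 394 + 51 + 83 + 24 = 552
CON1 = 552 / D = 0.699
D = 552 / 0.699 = 789.7
Other denominator terms total 667
eligibility not determined = 789.7 − 667 ≈ 123

123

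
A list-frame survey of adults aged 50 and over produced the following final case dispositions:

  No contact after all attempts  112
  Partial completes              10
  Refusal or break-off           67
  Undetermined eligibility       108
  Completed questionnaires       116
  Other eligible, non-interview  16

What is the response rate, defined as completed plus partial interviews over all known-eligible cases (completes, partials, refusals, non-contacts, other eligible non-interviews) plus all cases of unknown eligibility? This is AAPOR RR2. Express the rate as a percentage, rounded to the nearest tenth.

29.4%

Numerator → 116 + 10 = 126
Base → 116 + 10 + 67 + 112 + 16 + 108 = 429
RR2 = 126 / 429 = 0.2937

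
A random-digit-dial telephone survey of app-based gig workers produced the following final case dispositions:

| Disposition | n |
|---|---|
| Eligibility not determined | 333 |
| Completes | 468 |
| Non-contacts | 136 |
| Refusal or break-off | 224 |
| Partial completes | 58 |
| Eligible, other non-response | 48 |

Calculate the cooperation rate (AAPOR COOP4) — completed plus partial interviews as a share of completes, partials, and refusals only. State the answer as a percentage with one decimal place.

Num = 468 + 58 = 526
Base = 468 + 58 + 224 = 750
COOP4 = 526 / 750 = 0.7013

70.1%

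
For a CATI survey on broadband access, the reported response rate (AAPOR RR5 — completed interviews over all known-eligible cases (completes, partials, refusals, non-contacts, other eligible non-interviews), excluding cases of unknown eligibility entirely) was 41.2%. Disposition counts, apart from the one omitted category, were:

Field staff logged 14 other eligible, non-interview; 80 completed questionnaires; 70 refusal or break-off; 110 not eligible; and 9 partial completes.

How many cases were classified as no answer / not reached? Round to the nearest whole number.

21

RR5 = 80 / D = 0.412
D = 80 / 0.412 = 194.2
Remaining denominator categories sum to 173
no answer / not reached = 194.2 − 173 ≈ 21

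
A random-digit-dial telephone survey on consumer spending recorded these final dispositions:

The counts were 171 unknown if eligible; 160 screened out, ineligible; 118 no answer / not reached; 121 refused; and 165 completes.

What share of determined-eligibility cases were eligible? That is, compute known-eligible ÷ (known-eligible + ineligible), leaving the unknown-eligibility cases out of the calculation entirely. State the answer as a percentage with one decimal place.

71.6%

Eligible (known) = 165 + 121 + 118 = 404
e = 404 / (404 + 160) = 404 / 564 = 0.7163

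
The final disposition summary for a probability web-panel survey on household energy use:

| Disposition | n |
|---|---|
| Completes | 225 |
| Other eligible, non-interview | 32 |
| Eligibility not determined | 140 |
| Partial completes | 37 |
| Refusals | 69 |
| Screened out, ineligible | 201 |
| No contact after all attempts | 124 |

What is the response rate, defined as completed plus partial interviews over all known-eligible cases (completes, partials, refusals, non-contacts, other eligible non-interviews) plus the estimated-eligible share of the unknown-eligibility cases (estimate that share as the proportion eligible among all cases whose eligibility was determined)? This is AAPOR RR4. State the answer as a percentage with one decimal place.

44.7%

Num = 225 + 37 = 262
Eligible (known) = 225 + 37 + 69 + 124 + 32 = 487
e = 487 / (487 + 201) = 487 / 688 = 0.7078
Estimated eligible among unknowns = 0.7078 × 140 = 99.09
Denom = 487 + 99.09 = 586.09
RR4 = 262 / 586.09 = 0.4470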